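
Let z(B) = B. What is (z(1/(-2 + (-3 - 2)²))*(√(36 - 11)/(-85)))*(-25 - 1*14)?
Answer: 39/391 ≈ 0.099744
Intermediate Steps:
(z(1/(-2 + (-3 - 2)²))*(√(36 - 11)/(-85)))*(-25 - 1*14) = ((√(36 - 11)/(-85))/(-2 + (-3 - 2)²))*(-25 - 1*14) = ((√25*(-1/85))/(-2 + (-5)²))*(-25 - 14) = ((5*(-1/85))/(-2 + 25))*(-39) = (-1/17/23)*(-39) = ((1/23)*(-1/17))*(-39) = -1/391*(-39) = 39/391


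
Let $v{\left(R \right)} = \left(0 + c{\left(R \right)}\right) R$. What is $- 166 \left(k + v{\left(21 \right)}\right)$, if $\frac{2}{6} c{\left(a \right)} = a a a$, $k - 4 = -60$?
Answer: $-96842242$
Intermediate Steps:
$k = -56$ ($k = 4 - 60 = -56$)
$c{\left(a \right)} = 3 a^{3}$ ($c{\left(a \right)} = 3 a a a = 3 a^{2} a = 3 a^{3}$)
$v{\left(R \right)} = 3 R^{4}$ ($v{\left(R \right)} = \left(0 + 3 R^{3}\right) R = 3 R^{3} R = 3 R^{4}$)
$- 166 \left(k + v{\left(21 \right)}\right) = - 166 \left(-56 + 3 \cdot 21^{4}\right) = - 166 \left(-56 + 3 \cdot 194481\right) = - 166 \left(-56 + 583443\right) = \left(-166\right) 583387 = -96842242$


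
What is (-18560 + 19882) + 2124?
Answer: 3446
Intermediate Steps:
(-18560 + 19882) + 2124 = 1322 + 2124 = 3446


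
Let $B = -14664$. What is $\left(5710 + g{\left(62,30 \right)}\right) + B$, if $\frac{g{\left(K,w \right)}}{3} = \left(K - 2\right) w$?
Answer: $-3554$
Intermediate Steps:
$g{\left(K,w \right)} = 3 w \left(-2 + K\right)$ ($g{\left(K,w \right)} = 3 \left(K - 2\right) w = 3 \left(-2 + K\right) w = 3 w \left(-2 + K\right)$)
$\left(5710 + g{\left(62,30 \right)}\right) + B = \left(5710 + 3 \cdot 30 \left(-2 + 62\right)\right) - 14664 = \left(5710 + 3 \cdot 30 \cdot 60\right) - 14664 = \left(5710 + 5400\right) - 14664 = 11110 - 14664 = -3554$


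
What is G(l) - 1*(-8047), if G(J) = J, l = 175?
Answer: 8222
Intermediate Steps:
G(l) - 1*(-8047) = 175 - 1*(-8047) = 175 + 8047 = 8222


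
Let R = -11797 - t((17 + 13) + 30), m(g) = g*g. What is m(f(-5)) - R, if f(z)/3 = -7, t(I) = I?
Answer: 12298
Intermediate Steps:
f(z) = -21 (f(z) = 3*(-7) = -21)
m(g) = g²
R = -11857 (R = -11797 - ((17 + 13) + 30) = -11797 - (30 + 30) = -11797 - 1*60 = -11797 - 60 = -11857)
m(f(-5)) - R = (-21)² - 1*(-11857) = 441 + 11857 = 12298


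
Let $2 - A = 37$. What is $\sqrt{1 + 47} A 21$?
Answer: $- 2940 \sqrt{3} \approx -5092.2$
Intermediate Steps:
$A = -35$ ($A = 2 - 37 = -35$)
$\sqrt{1 + 47} A 21 = \sqrt{1 + 47} \left(-35\right) 21 = \sqrt{48} \left(-35\right) 21 = 4 \sqrt{3} \left(-35\right) 21 = - 140 \sqrt{3} \cdot 21 = - 2940 \sqrt{3}$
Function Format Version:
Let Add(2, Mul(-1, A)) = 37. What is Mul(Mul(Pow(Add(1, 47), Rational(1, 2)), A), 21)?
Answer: Mul(-2940, Pow(3, Rational(1, 2))) ≈ -5092.2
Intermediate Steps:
A = -35 (A = Add(2, Mul(-1, 37)) = Add(2, -37) = -35)
Mul(Mul(Pow(Add(1, 47), Rational(1, 2)), A), 21) = Mul(Mul(Pow(Add(1, 47), Rational(1, 2)), -35), 21) = Mul(Mul(Pow(48, Rational(1, 2)), -35), 21) = Mul(Mul(Mul(4, Pow(3, Rational(1, 2))), -35), 21) = Mul(Mul(-140, Pow(3, Rational(1, 2))), 21) = Mul(-2940, Pow(3, Rational(1, 2)))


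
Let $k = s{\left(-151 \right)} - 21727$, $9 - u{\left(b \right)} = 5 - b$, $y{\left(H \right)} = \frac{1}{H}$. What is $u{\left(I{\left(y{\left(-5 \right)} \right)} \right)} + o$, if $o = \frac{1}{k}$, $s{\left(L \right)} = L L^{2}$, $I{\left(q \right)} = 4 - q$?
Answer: $\frac{142051793}{17323390} \approx 8.2$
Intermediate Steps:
$s{\left(L \right)} = L^{3}$
$u{\left(b \right)} = 4 + b$ ($u{\left(b \right)} = 9 - \left(5 - b\right) = 9 + \left(-5 + b\right) = 4 + b$)
$k = -3464678$ ($k = \left(-151\right)^{3} - 21727 = -3442951 - 21727 = -3464678$)
$o = - \frac{1}{3464678}$ ($o = \frac{1}{-3464678} = - \frac{1}{3464678} \approx -2.8863 \cdot 10^{-7}$)
$u{\left(I{\left(y{\left(-5 \right)} \right)} \right)} + o = \left(4 + \left(4 - \frac{1}{-5}\right)\right) - \frac{1}{3464678} = \left(4 + \left(4 - - \frac{1}{5}\right)\right) - \frac{1}{3464678} = \left(4 + \left(4 + \frac{1}{5}\right)\right) - \frac{1}{3464678} = \left(4 + \frac{21}{5}\right) - \frac{1}{3464678} = \frac{41}{5} - \frac{1}{3464678} = \frac{142051793}{17323390}$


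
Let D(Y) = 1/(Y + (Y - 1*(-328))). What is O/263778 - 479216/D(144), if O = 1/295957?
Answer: -23045132496091512575/78066945546 ≈ -2.9520e+8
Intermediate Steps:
O = 1/295957 ≈ 3.3789e-6
D(Y) = 1/(328 + 2*Y) (D(Y) = 1/(Y + (Y + 328)) = 1/(Y + (328 + Y)) = 1/(328 + 2*Y))
O/263778 - 479216/D(144) = (1/295957)/263778 - 479216/(1/(2*(164 + 144))) = (1/295957)*(1/263778) - 479216/((1/2)/308) = 1/78066945546 - 479216/((1/2)*(1/308)) = 1/78066945546 - 479216/1/616 = 1/78066945546 - 479216*616 = 1/78066945546 - 295197056 = -23045132496091512575/78066945546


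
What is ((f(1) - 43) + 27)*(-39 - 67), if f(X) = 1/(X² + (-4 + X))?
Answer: 1749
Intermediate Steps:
f(X) = 1/(-4 + X + X²)
((f(1) - 43) + 27)*(-39 - 67) = ((1/(-4 + 1 + 1²) - 43) + 27)*(-39 - 67) = ((1/(-4 + 1 + 1) - 43) + 27)*(-106) = ((1/(-2) - 43) + 27)*(-106) = ((-½ - 43) + 27)*(-106) = (-87/2 + 27)*(-106) = -33/2*(-106) = 1749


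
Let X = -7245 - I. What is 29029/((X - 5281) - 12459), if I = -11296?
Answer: -2233/1053 ≈ -2.1206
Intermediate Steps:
X = 4051 (X = -7245 - 1*(-11296) = -7245 + 11296 = 4051)
29029/((X - 5281) - 12459) = 29029/((4051 - 5281) - 12459) = 29029/(-1230 - 12459) = 29029/(-13689) = 29029*(-1/13689) = -2233/1053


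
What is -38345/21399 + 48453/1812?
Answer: 322454869/12924996 ≈ 24.948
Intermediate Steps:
-38345/21399 + 48453/1812 = -38345*1/21399 + 48453*(1/1812) = -38345/21399 + 16151/604 = 322454869/12924996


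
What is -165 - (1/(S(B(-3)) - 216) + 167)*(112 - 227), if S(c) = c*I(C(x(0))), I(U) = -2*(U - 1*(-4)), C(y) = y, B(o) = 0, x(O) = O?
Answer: 4112525/216 ≈ 19039.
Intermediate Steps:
I(U) = -8 - 2*U (I(U) = -2*(U + 4) = -2*(4 + U) = -8 - 2*U)
S(c) = -8*c (S(c) = c*(-8 - 2*0) = c*(-8 + 0) = c*(-8) = -8*c)
-165 - (1/(S(B(-3)) - 216) + 167)*(112 - 227) = -165 - (1/(-8*0 - 216) + 167)*(112 - 227) = -165 - (1/(0 - 216) + 167)*(-115) = -165 - (1/(-216) + 167)*(-115) = -165 - (-1/216 + 167)*(-115) = -165 - 36071*(-115)/216 = -165 - 1*(-4148165/216) = -165 + 4148165/216 = 4112525/216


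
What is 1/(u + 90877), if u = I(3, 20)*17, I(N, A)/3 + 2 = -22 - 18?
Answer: 1/88735 ≈ 1.1270e-5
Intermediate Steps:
I(N, A) = -126 (I(N, A) = -6 + 3*(-22 - 18) = -6 + 3*(-40) = -6 - 120 = -126)
u = -2142 (u = -126*17 = -2142)
1/(u + 90877) = 1/(-2142 + 90877) = 1/88735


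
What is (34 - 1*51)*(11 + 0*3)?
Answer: -187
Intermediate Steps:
(34 - 1*51)*(11 + 0*3) = (34 - 51)*(11 + 0) = -17*11 = -187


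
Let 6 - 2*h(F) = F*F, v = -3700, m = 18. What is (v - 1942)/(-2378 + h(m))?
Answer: 5642/2537 ≈ 2.2239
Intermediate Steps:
h(F) = 3 - F²/2 (h(F) = 3 - F*F/2 = 3 - F²/2)
(v - 1942)/(-2378 + h(m)) = (-3700 - 1942)/(-2378 + (3 - ½*18²)) = -5642/(-2378 + (3 - ½*324)) = -5642/(-2378 + (3 - 162)) = -5642/(-2378 - 159) = -5642/(-2537) = -5642*(-1/2537) = 5642/2537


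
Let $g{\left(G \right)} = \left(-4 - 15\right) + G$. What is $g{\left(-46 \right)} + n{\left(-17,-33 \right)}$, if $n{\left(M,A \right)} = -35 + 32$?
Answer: $-68$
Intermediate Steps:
$g{\left(G \right)} = -19 + G$
$n{\left(M,A \right)} = -3$
$g{\left(-46 \right)} + n{\left(-17,-33 \right)} = \left(-19 - 46\right) - 3 = -65 - 3 = -68$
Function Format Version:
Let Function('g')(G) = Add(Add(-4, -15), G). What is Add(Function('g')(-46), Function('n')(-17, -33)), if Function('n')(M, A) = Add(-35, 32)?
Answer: -68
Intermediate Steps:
Function('g')(G) = Add(-19, G)
Function('n')(M, A) = -3
Add(Function('g')(-46), Function('n')(-17, -33)) = Add(Add(-19, -46), -3) = Add(-65, -3) = -68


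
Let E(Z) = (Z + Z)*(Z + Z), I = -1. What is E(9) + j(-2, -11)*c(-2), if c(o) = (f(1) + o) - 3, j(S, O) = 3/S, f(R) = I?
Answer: 333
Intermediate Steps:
f(R) = -1
E(Z) = 4*Z² (E(Z) = (2*Z)*(2*Z) = 4*Z²)
c(o) = -4 + o (c(o) = (-1 + o) - 3 = -4 + o)
E(9) + j(-2, -11)*c(-2) = 4*9² + (3/(-2))*(-4 - 2) = 4*81 + (3*(-½))*(-6) = 324 - 3/2*(-6) = 324 + 9 = 333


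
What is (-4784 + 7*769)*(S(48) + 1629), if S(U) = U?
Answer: 1004523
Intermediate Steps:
(-4784 + 7*769)*(S(48) + 1629) = (-4784 + 7*769)*(48 + 1629) = (-4784 + 5383)*1677 = 599*1677 = 1004523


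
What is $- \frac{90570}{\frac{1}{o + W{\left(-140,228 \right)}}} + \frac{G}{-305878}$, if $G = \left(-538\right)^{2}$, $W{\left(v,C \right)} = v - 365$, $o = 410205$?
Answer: $- \frac{5675035438875722}{152939} \approx -3.7107 \cdot 10^{10}$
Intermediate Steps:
$W{\left(v,C \right)} = -365 + v$
$G = 289444$
$- \frac{90570}{\frac{1}{o + W{\left(-140,228 \right)}}} + \frac{G}{-305878} = - \frac{90570}{\frac{1}{410205 - 505}} + \frac{289444}{-305878} = - \frac{90570}{\frac{1}{410205 - 505}} + 289444 \left(- \frac{1}{305878}\right) = - \frac{90570}{\frac{1}{409700}} - \frac{144722}{152939} = - 90570 \frac{1}{\frac{1}{409700}} - \frac{144722}{152939} = \left(-90570\right) 409700 - \frac{144722}{152939} = -37106529000 - \frac{144722}{152939} = - \frac{5675035438875722}{152939}$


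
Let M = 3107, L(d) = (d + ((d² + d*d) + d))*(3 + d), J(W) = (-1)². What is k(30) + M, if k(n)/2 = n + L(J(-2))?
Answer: 3199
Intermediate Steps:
J(W) = 1
L(d) = (3 + d)*(2*d + 2*d²) (L(d) = (d + ((d² + d²) + d))*(3 + d) = (d + (2*d² + d))*(3 + d) = (d + (d + 2*d²))*(3 + d) = (2*d + 2*d²)*(3 + d) = (3 + d)*(2*d + 2*d²))
k(n) = 32 + 2*n (k(n) = 2*(n + 2*1*(3 + 1² + 4*1)) = 2*(n + 2*1*(3 + 1 + 4)) = 2*(n + 2*1*8) = 2*(n + 16) = 2*(16 + n) = 32 + 2*n)
k(30) + M = (32 + 2*30) + 3107 = (32 + 60) + 3107 = 92 + 3107 = 3199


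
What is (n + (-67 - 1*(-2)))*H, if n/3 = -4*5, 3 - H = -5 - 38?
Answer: -5750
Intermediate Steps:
H = 46 (H = 3 - (-5 - 38) = 3 - 1*(-43) = 3 + 43 = 46)
n = -60 (n = 3*(-4*5) = 3*(-20) = -60)
(n + (-67 - 1*(-2)))*H = (-60 + (-67 - 1*(-2)))*46 = (-60 + (-67 + 2))*46 = (-60 - 65)*46 = -125*46 = -5750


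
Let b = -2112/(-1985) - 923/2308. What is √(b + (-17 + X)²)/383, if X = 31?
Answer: √1031947622568245/877334270 ≈ 0.036615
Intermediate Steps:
b = 3042341/4581380 (b = -2112*(-1/1985) - 923*1/2308 = 2112/1985 - 923/2308 = 3042341/4581380 ≈ 0.66407)
√(b + (-17 + X)²)/383 = √(3042341/4581380 + (-17 + 31)²)/383 = √(3042341/4581380 + 14²)*(1/383) = √(3042341/4581380 + 196)*(1/383) = √(900992821/4581380)*(1/383) = (√1031947622568245/2290690)*(1/383) = √1031947622568245/877334270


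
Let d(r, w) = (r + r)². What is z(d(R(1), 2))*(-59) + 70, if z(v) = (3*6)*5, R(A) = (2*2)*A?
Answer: -5240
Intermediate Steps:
R(A) = 4*A
d(r, w) = 4*r² (d(r, w) = (2*r)² = 4*r²)
z(v) = 90 (z(v) = 18*5 = 90)
z(d(R(1), 2))*(-59) + 70 = 90*(-59) + 70 = -5310 + 70 = -5240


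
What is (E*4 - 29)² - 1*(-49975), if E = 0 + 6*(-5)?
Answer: 72176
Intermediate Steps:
E = -30 (E = 0 - 30 = -30)
(E*4 - 29)² - 1*(-49975) = (-30*4 - 29)² - 1*(-49975) = (-120 - 29)² + 49975 = (-149)² + 49975 = 22201 + 49975 = 72176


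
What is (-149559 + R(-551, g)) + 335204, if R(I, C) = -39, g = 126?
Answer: 185606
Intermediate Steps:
(-149559 + R(-551, g)) + 335204 = (-149559 - 39) + 335204 = -149598 + 335204 = 185606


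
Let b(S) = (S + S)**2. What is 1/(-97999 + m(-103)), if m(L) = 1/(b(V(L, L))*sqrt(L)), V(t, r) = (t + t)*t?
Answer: -32733815613973027811690752/3207881196353742752517882005249 + 1800814096*I*sqrt(103)/3207881196353742752517882005249 ≈ -1.0204e-5 + 5.6973e-21*I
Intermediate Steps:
V(t, r) = 2*t**2 (V(t, r) = (2*t)*t = 2*t**2)
b(S) = 4*S**2 (b(S) = (2*S)**2 = 4*S**2)
m(L) = 1/(16*L**(9/2)) (m(L) = 1/((4*(2*L**2)**2)*sqrt(L)) = 1/((4*(4*L**4))*sqrt(L)) = 1/((16*L**4)*sqrt(L)) = 1/(16*L**(9/2)))
1/(-97999 + m(-103)) = 1/(-97999 + 1/(16*(-103)**(9/2))) = 1/(-97999 + (-I*sqrt(103)/11592740743)/16) = 1/(-97999 - I*sqrt(103)/185483851888)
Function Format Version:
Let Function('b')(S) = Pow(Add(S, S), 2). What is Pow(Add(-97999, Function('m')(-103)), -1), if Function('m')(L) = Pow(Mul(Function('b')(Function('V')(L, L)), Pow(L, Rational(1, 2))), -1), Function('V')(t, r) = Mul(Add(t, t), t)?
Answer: Add(Rational(-32733815613973027811690752, 3207881196353742752517882005249), Mul(Rational(1800814096, 3207881196353742752517882005249), I, Pow(103, Rational(1, 2)))) ≈ Add(-1.0204e-5, Mul(5.6973e-21, I))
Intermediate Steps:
Function('V')(t, r) = Mul(2, Pow(t, 2)) (Function('V')(t, r) = Mul(Mul(2, t), t) = Mul(2, Pow(t, 2)))
Function('b')(S) = Mul(4, Pow(S, 2)) (Function('b')(S) = Pow(Mul(2, S), 2) = Mul(4, Pow(S, 2)))
Function('m')(L) = Mul(Rational(1, 16), Pow(L, Rational(-9, 2))) (Function('m')(L) = Pow(Mul(Mul(4, Pow(Mul(2, Pow(L, 2)), 2)), Pow(L, Rational(1, 2))), -1) = Pow(Mul(Mul(4, Mul(4, Pow(L, 4))), Pow(L, Rational(1, 2))), -1) = Pow(Mul(Mul(16, Pow(L, 4)), Pow(L, Rational(1, 2))), -1) = Pow(Mul(16, Pow(L, Rational(9, 2))), -1) = Mul(Rational(1, 16), Pow(L, Rational(-9, 2))))
Pow(Add(-97999, Function('m')(-103)), -1) = Pow(Add(-97999, Mul(Rational(1, 16), Pow(-103, Rational(-9, 2)))), -1) = Pow(Add(-97999, Mul(Rational(1, 16), Mul(Rational(-1, 11592740743), I, Pow(103, Rational(1, 2))))), -1) = Pow(Add(-97999, Mul(Rational(-1, 185483851888), I, Pow(103, Rational(1, 2)))), -1)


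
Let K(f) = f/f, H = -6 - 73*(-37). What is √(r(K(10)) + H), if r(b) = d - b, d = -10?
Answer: 2*√671 ≈ 51.807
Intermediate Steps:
H = 2695 (H = -6 + 2701 = 2695)
K(f) = 1
r(b) = -10 - b
√(r(K(10)) + H) = √((-10 - 1*1) + 2695) = √((-10 - 1) + 2695) = √(-11 + 2695) = √2684 = 2*√671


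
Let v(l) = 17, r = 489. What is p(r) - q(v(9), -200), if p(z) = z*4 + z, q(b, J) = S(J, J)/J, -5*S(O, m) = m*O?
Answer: 2405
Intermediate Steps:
S(O, m) = -O*m/5 (S(O, m) = -m*O/5 = -O*m/5)
q(b, J) = -J/5 (q(b, J) = (-J*J/5)/J = (-J²/5)/J = -J/5)
p(z) = 5*z (p(z) = 4*z + z = 5*z)
p(r) - q(v(9), -200) = 5*489 - (-1)*(-200)/5 = 2445 - 1*40 = 2445 - 40 = 2405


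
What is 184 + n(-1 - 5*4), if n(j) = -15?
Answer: 169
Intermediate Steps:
184 + n(-1 - 5*4) = 184 - 15 = 169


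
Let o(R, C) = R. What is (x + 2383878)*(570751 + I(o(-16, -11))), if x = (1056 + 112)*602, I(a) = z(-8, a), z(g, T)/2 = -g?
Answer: 1761965719738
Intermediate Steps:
z(g, T) = -2*g (z(g, T) = 2*(-g) = -2*g)
I(a) = 16 (I(a) = -2*(-8) = 16)
x = 703136 (x = 1168*602 = 703136)
(x + 2383878)*(570751 + I(o(-16, -11))) = (703136 + 2383878)*(570751 + 16) = 3087014*570767 = 1761965719738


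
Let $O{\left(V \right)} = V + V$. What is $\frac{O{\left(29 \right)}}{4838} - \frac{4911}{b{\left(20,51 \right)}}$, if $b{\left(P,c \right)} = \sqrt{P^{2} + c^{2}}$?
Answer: $\frac{29}{2419} - \frac{4911 \sqrt{3001}}{3001} \approx -89.635$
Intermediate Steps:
$O{\left(V \right)} = 2 V$
$\frac{O{\left(29 \right)}}{4838} - \frac{4911}{b{\left(20,51 \right)}} = \frac{2 \cdot 29}{4838} - \frac{4911}{\sqrt{20^{2} + 51^{2}}} = 58 \cdot \frac{1}{4838} - \frac{4911}{\sqrt{400 + 2601}} = \frac{29}{2419} - \frac{4911}{\sqrt{3001}} = \frac{29}{2419} - 4911 \frac{\sqrt{3001}}{3001} = \frac{29}{2419} - \frac{4911 \sqrt{3001}}{3001}$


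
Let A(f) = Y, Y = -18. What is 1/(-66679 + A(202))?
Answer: -1/66697 ≈ -1.4993e-5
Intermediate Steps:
A(f) = -18
1/(-66679 + A(202)) = 1/(-66679 - 18) = 1/(-66697) = -1/66697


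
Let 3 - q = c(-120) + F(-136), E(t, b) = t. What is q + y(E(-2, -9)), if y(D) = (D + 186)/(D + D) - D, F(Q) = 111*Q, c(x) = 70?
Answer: 14985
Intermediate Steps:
y(D) = -D + (186 + D)/(2*D) (y(D) = (186 + D)/((2*D)) - D = (186 + D)*(1/(2*D)) - D = (186 + D)/(2*D) - D = -D + (186 + D)/(2*D))
q = 15029 (q = 3 - (70 + 111*(-136)) = 3 - (70 - 15096) = 3 - 1*(-15026) = 3 + 15026 = 15029)
q + y(E(-2, -9)) = 15029 + (½ - 1*(-2) + 93/(-2)) = 15029 + (½ + 2 + 93*(-½)) = 15029 + (½ + 2 - 93/2) = 15029 - 44 = 14985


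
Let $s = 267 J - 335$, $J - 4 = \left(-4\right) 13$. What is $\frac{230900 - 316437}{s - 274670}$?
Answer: $\frac{85537}{287821} \approx 0.29719$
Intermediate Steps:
$J = -48$ ($J = 4 - 52 = -48$)
$s = -13151$ ($s = 267 \left(-48\right) - 335 = -12816 - 335 = -13151$)
$\frac{230900 - 316437}{s - 274670} = \frac{230900 - 316437}{-13151 - 274670} = - \frac{85537}{-287821} = \left(-85537\right) \left(- \frac{1}{287821}\right) = \frac{85537}{287821}$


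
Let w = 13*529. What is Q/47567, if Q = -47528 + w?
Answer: -3127/3659 ≈ -0.85460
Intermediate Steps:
w = 6877
Q = -40651 (Q = -47528 + 6877 = -40651)
Q/47567 = -40651/47567 = -40651*1/47567 = -3127/3659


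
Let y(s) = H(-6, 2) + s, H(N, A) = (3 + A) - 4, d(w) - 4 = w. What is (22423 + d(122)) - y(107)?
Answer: 22441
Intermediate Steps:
d(w) = 4 + w
H(N, A) = -1 + A
y(s) = 1 + s (y(s) = (-1 + 2) + s = 1 + s)
(22423 + d(122)) - y(107) = (22423 + (4 + 122)) - (1 + 107) = (22423 + 126) - 1*108 = 22549 - 108 = 22441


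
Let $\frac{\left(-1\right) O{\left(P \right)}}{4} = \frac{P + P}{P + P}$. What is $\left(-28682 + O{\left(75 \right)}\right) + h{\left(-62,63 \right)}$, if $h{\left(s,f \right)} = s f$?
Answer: $-32592$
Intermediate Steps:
$h{\left(s,f \right)} = f s$
$O{\left(P \right)} = -4$ ($O{\left(P \right)} = - 4 \frac{P + P}{P + P} = - 4 \frac{2 P}{2 P} = - 4 \cdot 2 P \frac{1}{2 P} = \left(-4\right) 1 = -4$)
$\left(-28682 + O{\left(75 \right)}\right) + h{\left(-62,63 \right)} = \left(-28682 - 4\right) + 63 \left(-62\right) = -28686 - 3906 = -32592$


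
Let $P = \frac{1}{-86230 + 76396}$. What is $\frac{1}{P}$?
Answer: $-9834$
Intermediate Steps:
$P = - \frac{1}{9834}$ ($P = \frac{1}{-9834} = - \frac{1}{9834} \approx -0.00010169$)
$\frac{1}{P} = \frac{1}{- \frac{1}{9834}} = -9834$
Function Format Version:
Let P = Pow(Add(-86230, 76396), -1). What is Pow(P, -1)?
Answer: -9834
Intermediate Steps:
P = Rational(-1, 9834) (P = Pow(-9834, -1) = Rational(-1, 9834) ≈ -0.00010169)
Pow(P, -1) = Pow(Rational(-1, 9834), -1) = -9834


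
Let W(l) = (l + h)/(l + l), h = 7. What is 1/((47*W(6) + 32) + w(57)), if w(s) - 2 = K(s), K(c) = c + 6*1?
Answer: 12/1775 ≈ 0.0067606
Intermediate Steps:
K(c) = 6 + c (K(c) = c + 6 = 6 + c)
W(l) = (7 + l)/(2*l) (W(l) = (l + 7)/(l + l) = (7 + l)/((2*l)) = (7 + l)*(1/(2*l)) = (7 + l)/(2*l))
w(s) = 8 + s (w(s) = 2 + (6 + s) = 8 + s)
1/((47*W(6) + 32) + w(57)) = 1/((47*((½)*(7 + 6)/6) + 32) + (8 + 57)) = 1/((47*((½)*(⅙)*13) + 32) + 65) = 1/((47*(13/12) + 32) + 65) = 1/((611/12 + 32) + 65) = 1/(995/12 + 65) = 1/(1775/12) = 12/1775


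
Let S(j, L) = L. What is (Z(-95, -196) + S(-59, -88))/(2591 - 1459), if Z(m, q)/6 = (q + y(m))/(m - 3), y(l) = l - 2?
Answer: -3433/55468 ≈ -0.061892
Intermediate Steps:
y(l) = -2 + l
Z(m, q) = 6*(-2 + m + q)/(-3 + m) (Z(m, q) = 6*((q + (-2 + m))/(m - 3)) = 6*((-2 + m + q)/(-3 + m)) = 6*(-2 + m + q)/(-3 + m))
(Z(-95, -196) + S(-59, -88))/(2591 - 1459) = (6*(-2 - 95 - 196)/(-3 - 95) - 88)/(2591 - 1459) = (6*(-293)/(-98) - 88)/1132 = (6*(-1/98)*(-293) - 88)*(1/1132) = (879/49 - 88)*(1/1132) = -3433/49*1/1132 = -3433/55468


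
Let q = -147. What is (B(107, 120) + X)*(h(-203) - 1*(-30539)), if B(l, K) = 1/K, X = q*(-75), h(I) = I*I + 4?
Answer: 11865995969/15 ≈ 7.9107e+8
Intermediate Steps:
h(I) = 4 + I² (h(I) = I² + 4 = 4 + I²)
X = 11025 (X = -147*(-75) = 11025)
(B(107, 120) + X)*(h(-203) - 1*(-30539)) = (1/120 + 11025)*((4 + (-203)²) - 1*(-30539)) = (1/120 + 11025)*((4 + 41209) + 30539) = 1323001*(41213 + 30539)/120 = (1323001/120)*71752 = 11865995969/15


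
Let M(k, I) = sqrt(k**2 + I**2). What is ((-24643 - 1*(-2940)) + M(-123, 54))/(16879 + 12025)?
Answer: -21703/28904 + 3*sqrt(2005)/28904 ≈ -0.74622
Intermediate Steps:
M(k, I) = sqrt(I**2 + k**2)
((-24643 - 1*(-2940)) + M(-123, 54))/(16879 + 12025) = ((-24643 - 1*(-2940)) + sqrt(54**2 + (-123)**2))/(16879 + 12025) = ((-24643 + 2940) + sqrt(2916 + 15129))/28904 = (-21703 + sqrt(18045))*(1/28904) = (-21703 + 3*sqrt(2005))*(1/28904) = -21703/28904 + 3*sqrt(2005)/28904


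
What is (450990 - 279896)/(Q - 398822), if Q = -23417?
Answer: -171094/422239 ≈ -0.40521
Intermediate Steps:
(450990 - 279896)/(Q - 398822) = (450990 - 279896)/(-23417 - 398822) = 171094/(-422239) = 171094*(-1/422239) = -171094/422239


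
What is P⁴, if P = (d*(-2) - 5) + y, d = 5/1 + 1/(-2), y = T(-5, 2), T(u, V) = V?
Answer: 20736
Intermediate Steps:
y = 2
d = 9/2 (d = 5*1 + 1*(-½) = 5 - ½ = 9/2 ≈ 4.5000)
P = -12 (P = ((9/2)*(-2) - 5) + 2 = (-9 - 5) + 2 = -14 + 2 = -12)
P⁴ = (-12)⁴ = 20736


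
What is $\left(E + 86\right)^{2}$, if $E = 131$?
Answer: $47089$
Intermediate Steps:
$\left(E + 86\right)^{2} = \left(131 + 86\right)^{2} = 217^{2} = 47089$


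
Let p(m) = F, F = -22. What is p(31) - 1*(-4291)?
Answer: 4269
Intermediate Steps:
p(m) = -22
p(31) - 1*(-4291) = -22 - 1*(-4291) = -22 + 4291 = 4269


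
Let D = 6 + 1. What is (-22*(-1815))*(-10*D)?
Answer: -2795100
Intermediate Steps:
D = 7
(-22*(-1815))*(-10*D) = (-22*(-1815))*(-10*7) = 39930*(-70) = -2795100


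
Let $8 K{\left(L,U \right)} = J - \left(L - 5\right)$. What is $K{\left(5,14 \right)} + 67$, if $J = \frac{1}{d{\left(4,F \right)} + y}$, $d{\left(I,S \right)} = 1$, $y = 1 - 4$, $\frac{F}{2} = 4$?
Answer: $\frac{1071}{16} \approx 66.938$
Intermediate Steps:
$F = 8$ ($F = 2 \cdot 4 = 8$)
$y = -3$ ($y = 1 - 4 = -3$)
$J = - \frac{1}{2}$ ($J = \frac{1}{1 - 3} = \frac{1}{-2} = - \frac{1}{2} \approx -0.5$)
$K{\left(L,U \right)} = \frac{9}{16} - \frac{L}{8}$ ($K{\left(L,U \right)} = \frac{- \frac{1}{2} - \left(L - 5\right)}{8} = \frac{- \frac{1}{2} - \left(-5 + L\right)}{8} = \frac{\frac{9}{2} - L}{8} = \frac{9}{16} - \frac{L}{8}$)
$K{\left(5,14 \right)} + 67 = \left(\frac{9}{16} - \frac{5}{8}\right) + 67 = - \frac{1}{16} + 67 = \frac{1071}{16}$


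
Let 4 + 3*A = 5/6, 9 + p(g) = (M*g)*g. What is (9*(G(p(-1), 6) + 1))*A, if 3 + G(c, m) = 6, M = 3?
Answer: -38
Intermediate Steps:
p(g) = -9 + 3*g² (p(g) = -9 + (3*g)*g = -9 + 3*g²)
G(c, m) = 3 (G(c, m) = -3 + 6 = 3)
A = -19/18 (A = -4/3 + (5/6)/3 = -4/3 + (5*(⅙))/3 = -4/3 + (⅓)*(⅚) = -4/3 + 5/18 = -19/18 ≈ -1.0556)
(9*(G(p(-1), 6) + 1))*A = (9*(3 + 1))*(-19/18) = (9*4)*(-19/18) = 36*(-19/18) = -38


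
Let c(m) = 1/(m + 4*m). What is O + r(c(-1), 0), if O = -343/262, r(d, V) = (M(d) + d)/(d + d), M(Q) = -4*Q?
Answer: -368/131 ≈ -2.8092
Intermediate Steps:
c(m) = 1/(5*m)
r(d, V) = -3/2 (r(d, V) = (-4*d + d)/(d + d) = (-3*d)/((2*d)) = (-3*d)*(1/(2*d)) = -3/2)
O = -343/262 (O = -343*1/262 = -343/262 ≈ -1.3092)
O + r(c(-1), 0) = -343/262 - 3/2 = -368/131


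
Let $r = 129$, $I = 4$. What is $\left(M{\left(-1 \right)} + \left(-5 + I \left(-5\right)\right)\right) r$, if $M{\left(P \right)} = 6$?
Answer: $-2451$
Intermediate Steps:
$\left(M{\left(-1 \right)} + \left(-5 + I \left(-5\right)\right)\right) r = \left(6 + \left(-5 + 4 \left(-5\right)\right)\right) 129 = \left(6 - 25\right) 129 = \left(-19\right) 129 = -2451$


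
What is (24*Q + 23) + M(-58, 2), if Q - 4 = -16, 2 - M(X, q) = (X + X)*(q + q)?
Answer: 201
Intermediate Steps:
M(X, q) = 2 - 4*X*q (M(X, q) = 2 - (X + X)*(q + q) = 2 - 2*X*2*q = 2 - 4*X*q)
Q = -12 (Q = 4 - 16 = -12)
(24*Q + 23) + M(-58, 2) = (24*(-12) + 23) + (2 - 4*(-58)*2) = (-288 + 23) + (2 + 464) = -265 + 466 = 201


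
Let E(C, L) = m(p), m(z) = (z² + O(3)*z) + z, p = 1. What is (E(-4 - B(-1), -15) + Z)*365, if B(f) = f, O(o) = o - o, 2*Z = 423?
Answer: 155855/2 ≈ 77928.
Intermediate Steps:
Z = 423/2 (Z = (½)*423 = 423/2 ≈ 211.50)
O(o) = 0
m(z) = z + z² (m(z) = (z² + 0*z) + z = (z² + 0) + z = z² + z = z + z²)
E(C, L) = 2 (E(C, L) = 1*(1 + 1) = 1*2 = 2)
(E(-4 - B(-1), -15) + Z)*365 = (2 + 423/2)*365 = (427/2)*365 = 155855/2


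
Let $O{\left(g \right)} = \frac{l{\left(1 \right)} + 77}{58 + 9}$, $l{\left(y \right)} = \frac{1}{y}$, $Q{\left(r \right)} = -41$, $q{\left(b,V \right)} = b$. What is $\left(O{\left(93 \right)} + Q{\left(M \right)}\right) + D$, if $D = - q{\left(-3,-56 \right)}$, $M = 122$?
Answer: $- \frac{2468}{67} \approx -36.836$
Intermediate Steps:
$D = 3$ ($D = \left(-1\right) \left(-3\right) = 3$)
$O{\left(g \right)} = \frac{78}{67}$ ($O{\left(g \right)} = \frac{1^{-1} + 77}{58 + 9} = \frac{1 + 77}{67} = 78 \cdot \frac{1}{67} = \frac{78}{67}$)
$\left(O{\left(93 \right)} + Q{\left(M \right)}\right) + D = \left(\frac{78}{67} - 41\right) + 3 = - \frac{2669}{67} + 3 = - \frac{2468}{67}$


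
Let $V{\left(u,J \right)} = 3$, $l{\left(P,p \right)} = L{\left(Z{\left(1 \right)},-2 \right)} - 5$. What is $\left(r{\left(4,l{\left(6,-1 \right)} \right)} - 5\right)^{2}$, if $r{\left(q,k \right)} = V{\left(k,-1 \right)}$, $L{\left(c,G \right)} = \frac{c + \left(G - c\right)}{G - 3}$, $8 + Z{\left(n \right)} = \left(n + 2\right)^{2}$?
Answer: $4$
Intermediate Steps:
$Z{\left(n \right)} = -8 + \left(2 + n\right)^{2}$ ($Z{\left(n \right)} = -8 + \left(n + 2\right)^{2} = -8 + \left(2 + n\right)^{2}$)
$L{\left(c,G \right)} = \frac{G}{-3 + G}$
$l{\left(P,p \right)} = - \frac{23}{5}$ ($l{\left(P,p \right)} = - \frac{2}{-3 - 2} - 5 = - \frac{2}{-5} - 5 = \left(-2\right) \left(- \frac{1}{5}\right) - 5 = \frac{2}{5} - 5 = - \frac{23}{5}$)
$r{\left(q,k \right)} = 3$
$\left(r{\left(4,l{\left(6,-1 \right)} \right)} - 5\right)^{2} = \left(3 - 5\right)^{2} = \left(-2\right)^{2} = 4$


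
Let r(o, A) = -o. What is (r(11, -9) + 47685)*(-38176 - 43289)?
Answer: -3883762410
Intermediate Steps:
(r(11, -9) + 47685)*(-38176 - 43289) = (-1*11 + 47685)*(-38176 - 43289) = (-11 + 47685)*(-81465) = 47674*(-81465) = -3883762410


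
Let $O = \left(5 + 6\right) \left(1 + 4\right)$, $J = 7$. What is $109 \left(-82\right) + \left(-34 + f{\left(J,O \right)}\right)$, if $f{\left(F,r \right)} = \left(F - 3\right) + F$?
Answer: $-8961$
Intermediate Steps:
$O = 55$ ($O = 11 \cdot 5 = 55$)
$f{\left(F,r \right)} = -3 + 2 F$ ($f{\left(F,r \right)} = \left(F - 3\right) + F = \left(-3 + F\right) + F = -3 + 2 F$)
$109 \left(-82\right) + \left(-34 + f{\left(J,O \right)}\right) = 109 \left(-82\right) + \left(-34 + \left(-3 + 2 \cdot 7\right)\right) = -8938 + \left(-34 + \left(-3 + 14\right)\right) = -8938 + \left(-34 + 11\right) = -8938 - 23 = -8961$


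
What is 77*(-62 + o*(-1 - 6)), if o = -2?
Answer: -3696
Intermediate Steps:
77*(-62 + o*(-1 - 6)) = 77*(-62 - 2*(-1 - 6)) = 77*(-62 - 2*(-7)) = 77*(-62 + 14) = 77*(-48) = -3696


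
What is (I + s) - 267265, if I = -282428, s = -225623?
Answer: -775316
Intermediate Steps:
(I + s) - 267265 = (-282428 - 225623) - 267265 = -508051 - 267265 = -775316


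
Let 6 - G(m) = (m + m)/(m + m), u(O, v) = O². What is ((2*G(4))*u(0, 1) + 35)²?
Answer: 1225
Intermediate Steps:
G(m) = 5 (G(m) = 6 - (m + m)/(m + m) = 6 - 2*m/(2*m) = 6 - 2*m*1/(2*m) = 6 - 1*1 = 6 - 1 = 5)
((2*G(4))*u(0, 1) + 35)² = ((2*5)*0² + 35)² = (10*0 + 35)² = (0 + 35)² = 35² = 1225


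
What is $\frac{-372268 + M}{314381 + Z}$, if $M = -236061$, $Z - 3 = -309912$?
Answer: $- \frac{608329}{4472} \approx -136.03$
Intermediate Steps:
$Z = -309909$ ($Z = 3 - 309912 = -309909$)
$\frac{-372268 + M}{314381 + Z} = \frac{-372268 - 236061}{314381 - 309909} = - \frac{608329}{4472}$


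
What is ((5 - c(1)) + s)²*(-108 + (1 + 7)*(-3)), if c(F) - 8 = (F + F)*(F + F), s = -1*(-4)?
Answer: -1188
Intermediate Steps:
s = 4
c(F) = 8 + 4*F² (c(F) = 8 + (F + F)*(F + F) = 8 + (2*F)*(2*F) = 8 + 4*F²)
((5 - c(1)) + s)²*(-108 + (1 + 7)*(-3)) = ((5 - (8 + 4*1²)) + 4)²*(-108 + (1 + 7)*(-3)) = ((5 - (8 + 4*1)) + 4)²*(-108 + 8*(-3)) = ((5 - (8 + 4)) + 4)²*(-108 - 24) = ((5 - 1*12) + 4)²*(-132) = ((5 - 12) + 4)²*(-132) = (-7 + 4)²*(-132) = (-3)²*(-132) = 9*(-132) = -1188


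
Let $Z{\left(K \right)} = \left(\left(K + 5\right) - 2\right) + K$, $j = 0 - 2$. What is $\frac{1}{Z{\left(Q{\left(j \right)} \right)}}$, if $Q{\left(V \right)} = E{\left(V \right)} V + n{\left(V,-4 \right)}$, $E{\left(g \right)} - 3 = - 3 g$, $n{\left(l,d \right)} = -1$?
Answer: $- \frac{1}{35} \approx -0.028571$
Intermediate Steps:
$E{\left(g \right)} = 3 - 3 g$
$j = -2$
$Q{\left(V \right)} = -1 + V \left(3 - 3 V\right)$ ($Q{\left(V \right)} = \left(3 - 3 V\right) V - 1 = V \left(3 - 3 V\right) - 1 = -1 + V \left(3 - 3 V\right)$)
$Z{\left(K \right)} = 3 + 2 K$ ($Z{\left(K \right)} = \left(\left(5 + K\right) - 2\right) + K = \left(3 + K\right) + K = 3 + 2 K$)
$\frac{1}{Z{\left(Q{\left(j \right)} \right)}} = \frac{1}{3 + 2 \left(-1 - - 6 \left(-1 - 2\right)\right)} = \frac{1}{3 + 2 \left(-1 - \left(-6\right) \left(-3\right)\right)} = \frac{1}{3 + 2 \left(-1 - 18\right)} = \frac{1}{3 + 2 \left(-19\right)} = \frac{1}{3 - 38} = \frac{1}{-35} = - \frac{1}{35}$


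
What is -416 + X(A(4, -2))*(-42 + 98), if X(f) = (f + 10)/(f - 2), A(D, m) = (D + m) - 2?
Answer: -696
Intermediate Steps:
A(D, m) = -2 + D + m
X(f) = (10 + f)/(-2 + f)
-416 + X(A(4, -2))*(-42 + 98) = -416 + ((10 + (-2 + 4 - 2))/(-2 + (-2 + 4 - 2)))*(-42 + 98) = -416 + ((10 + 0)/(-2 + 0))*56 = -416 + (10/(-2))*56 = -416 - 1/2*10*56 = -416 - 5*56 = -416 - 280 = -696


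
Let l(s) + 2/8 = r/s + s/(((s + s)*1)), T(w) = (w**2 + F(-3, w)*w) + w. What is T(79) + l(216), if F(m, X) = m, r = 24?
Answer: 219001/36 ≈ 6083.4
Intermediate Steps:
T(w) = w**2 - 2*w (T(w) = (w**2 - 3*w) + w = w**2 - 2*w)
l(s) = 1/4 + 24/s (l(s) = -1/4 + (24/s + s/(((s + s)*1))) = -1/4 + (24/s + s/(((2*s)*1))) = -1/4 + (24/s + s/((2*s))) = -1/4 + (24/s + s*(1/(2*s))) = -1/4 + (24/s + 1/2) = -1/4 + (1/2 + 24/s) = 1/4 + 24/s)
T(79) + l(216) = 79*(-2 + 79) + (1/4)*(96 + 216)/216 = 79*77 + (1/4)*(1/216)*312 = 6083 + 13/36 = 219001/36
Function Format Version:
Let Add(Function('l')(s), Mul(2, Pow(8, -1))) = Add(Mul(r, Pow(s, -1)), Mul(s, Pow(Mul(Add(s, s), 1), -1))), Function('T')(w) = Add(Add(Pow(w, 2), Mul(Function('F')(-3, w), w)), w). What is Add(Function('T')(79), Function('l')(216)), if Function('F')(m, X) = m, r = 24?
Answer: Rational(219001, 36) ≈ 6083.4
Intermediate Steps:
Function('T')(w) = Add(Pow(w, 2), Mul(-2, w)) (Function('T')(w) = Add(Add(Pow(w, 2), Mul(-3, w)), w) = Add(Pow(w, 2), Mul(-2, w)))
Function('l')(s) = Add(Rational(1, 4), Mul(24, Pow(s, -1))) (Function('l')(s) = Add(Rational(-1, 4), Add(Mul(24, Pow(s, -1)), Mul(s, Pow(Mul(Add(s, s), 1), -1)))) = Add(Rational(-1, 4), Add(Mul(24, Pow(s, -1)), Mul(s, Pow(Mul(Mul(2, s), 1), -1)))) = Add(Rational(-1, 4), Add(Mul(24, Pow(s, -1)), Mul(s, Pow(Mul(2, s), -1)))) = Add(Rational(-1, 4), Add(Mul(24, Pow(s, -1)), Mul(s, Mul(Rational(1, 2), Pow(s, -1))))) = Add(Rational(-1, 4), Add(Mul(24, Pow(s, -1)), Rational(1, 2))) = Add(Rational(-1, 4), Add(Rational(1, 2), Mul(24, Pow(s, -1)))) = Add(Rational(1, 4), Mul(24, Pow(s, -1))))
Add(Function('T')(79), Function('l')(216)) = Add(Mul(79, Add(-2, 79)), Mul(Rational(1, 4), Pow(216, -1), Add(96, 216))) = Add(Mul(79, 77), Mul(Rational(1, 4), Rational(1, 216), 312)) = Add(6083, Rational(13, 36)) = Rational(219001, 36)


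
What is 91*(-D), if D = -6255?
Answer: 569205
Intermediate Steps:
91*(-D) = 91*(-1*(-6255)) = 91*6255 = 569205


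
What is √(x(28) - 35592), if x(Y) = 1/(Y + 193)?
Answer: I*√1738348651/221 ≈ 188.66*I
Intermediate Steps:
x(Y) = 1/(193 + Y)
√(x(28) - 35592) = √(1/(193 + 28) - 35592) = √(1/221 - 35592) = √(-7865831/221) = I*√1738348651/221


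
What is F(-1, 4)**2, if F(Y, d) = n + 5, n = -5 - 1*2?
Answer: 4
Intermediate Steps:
n = -7 (n = -5 - 2 = -7)
F(Y, d) = -2 (F(Y, d) = -7 + 5 = -2)
F(-1, 4)**2 = (-2)**2 = 4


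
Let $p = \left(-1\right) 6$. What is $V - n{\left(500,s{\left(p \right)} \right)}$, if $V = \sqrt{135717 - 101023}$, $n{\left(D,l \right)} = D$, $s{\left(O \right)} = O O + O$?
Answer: $-500 + \sqrt{34694} \approx -313.74$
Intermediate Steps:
$p = -6$
$s{\left(O \right)} = O + O^{2}$ ($s{\left(O \right)} = O^{2} + O = O + O^{2}$)
$V = \sqrt{34694} \approx 186.26$
$V - n{\left(500,s{\left(p \right)} \right)} = \sqrt{34694} - 500 = -500 + \sqrt{34694}$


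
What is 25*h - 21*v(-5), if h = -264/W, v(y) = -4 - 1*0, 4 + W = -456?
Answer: 2262/23 ≈ 98.348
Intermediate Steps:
W = -460 (W = -4 - 456 = -460)
v(y) = -4 (v(y) = -4 + 0 = -4)
h = 66/115 (h = -264/(-460) = -264*(-1/460) = 66/115 ≈ 0.57391)
25*h - 21*v(-5) = 25*(66/115) - 21*(-4) = 330/23 + 84 = 2262/23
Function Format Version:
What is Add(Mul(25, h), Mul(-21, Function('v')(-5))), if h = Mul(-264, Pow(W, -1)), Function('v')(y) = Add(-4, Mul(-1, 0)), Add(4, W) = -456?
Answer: Rational(2262, 23) ≈ 98.348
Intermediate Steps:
W = -460 (W = Add(-4, -456) = -460)
Function('v')(y) = -4 (Function('v')(y) = Add(-4, 0) = -4)
h = Rational(66, 115) (h = Mul(-264, Pow(-460, -1)) = Mul(-264, Rational(-1, 460)) = Rational(66, 115) ≈ 0.57391)
Add(Mul(25, h), Mul(-21, Function('v')(-5))) = Add(Mul(25, Rational(66, 115)), Mul(-21, -4)) = Add(Rational(330, 23), 84) = Rational(2262, 23)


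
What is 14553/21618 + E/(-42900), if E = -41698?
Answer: 21190987/12880725 ≈ 1.6452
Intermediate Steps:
14553/21618 + E/(-42900) = 14553/21618 - 41698/(-42900) = 14553*(1/21618) - 41698*(-1/42900) = 1617/2402 + 20849/21450 = 21190987/12880725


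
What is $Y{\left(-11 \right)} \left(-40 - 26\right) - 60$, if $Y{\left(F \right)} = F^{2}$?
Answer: $-8046$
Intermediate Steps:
$Y{\left(-11 \right)} \left(-40 - 26\right) - 60 = \left(-11\right)^{2} \left(-40 - 26\right) - 60 = 121 \left(-66\right) - 60 = -7986 - 60 = -8046$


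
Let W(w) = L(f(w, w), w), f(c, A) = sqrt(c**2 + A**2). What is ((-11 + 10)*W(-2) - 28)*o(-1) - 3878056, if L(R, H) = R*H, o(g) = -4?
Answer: -3877944 - 16*sqrt(2) ≈ -3.8780e+6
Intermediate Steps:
f(c, A) = sqrt(A**2 + c**2)
L(R, H) = H*R
W(w) = w*sqrt(2)*sqrt(w**2) (W(w) = w*sqrt(w**2 + w**2) = w*sqrt(2*w**2) = w*(sqrt(2)*sqrt(w**2)) = w*sqrt(2)*sqrt(w**2))
((-11 + 10)*W(-2) - 28)*o(-1) - 3878056 = ((-11 + 10)*(-2*sqrt(2)*sqrt((-2)**2)) - 28)*(-4) - 3878056 = (-(-2)*sqrt(2)*sqrt(4) - 28)*(-4) - 3878056 = (-(-2)*sqrt(2)*2 - 28)*(-4) - 3878056 = (-(-4)*sqrt(2) - 28)*(-4) - 3878056 = (4*sqrt(2) - 28)*(-4) - 3878056 = (-28 + 4*sqrt(2))*(-4) - 3878056 = (112 - 16*sqrt(2)) - 3878056 = -3877944 - 16*sqrt(2)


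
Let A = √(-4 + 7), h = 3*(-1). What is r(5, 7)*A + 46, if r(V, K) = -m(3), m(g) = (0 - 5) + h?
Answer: 46 + 8*√3 ≈ 59.856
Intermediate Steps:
h = -3
A = √3 ≈ 1.7320
m(g) = -8 (m(g) = (0 - 5) - 3 = -5 - 3 = -8)
r(V, K) = 8 (r(V, K) = -1*(-8) = 8)
r(5, 7)*A + 46 = 8*√3 + 46 = 46 + 8*√3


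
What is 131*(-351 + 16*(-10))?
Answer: -66941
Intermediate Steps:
131*(-351 + 16*(-10)) = 131*(-351 - 160) = 131*(-511) = -66941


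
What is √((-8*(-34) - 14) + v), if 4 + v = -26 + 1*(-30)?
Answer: 3*√22 ≈ 14.071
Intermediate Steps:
v = -60 (v = -4 + (-26 + 1*(-30)) = -4 + (-26 - 30) = -4 - 56 = -60)
√((-8*(-34) - 14) + v) = √((-8*(-34) - 14) - 60) = √((272 - 14) - 60) = √(258 - 60) = √198 = 3*√22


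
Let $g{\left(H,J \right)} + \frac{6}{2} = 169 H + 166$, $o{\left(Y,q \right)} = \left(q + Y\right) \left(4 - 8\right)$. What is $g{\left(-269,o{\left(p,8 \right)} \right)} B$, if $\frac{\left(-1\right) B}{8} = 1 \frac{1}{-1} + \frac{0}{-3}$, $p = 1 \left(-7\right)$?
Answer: $-362384$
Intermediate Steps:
$p = -7$
$o{\left(Y,q \right)} = - 4 Y - 4 q$ ($o{\left(Y,q \right)} = \left(Y + q\right) \left(-4\right) = - 4 Y - 4 q$)
$g{\left(H,J \right)} = 163 + 169 H$ ($g{\left(H,J \right)} = -3 + \left(169 H + 166\right) = -3 + \left(166 + 169 H\right) = 163 + 169 H$)
$B = 8$ ($B = - 8 \left(1 \frac{1}{-1} + \frac{0}{-3}\right) = - 8 \left(1 \left(-1\right) + 0 \left(- \frac{1}{3}\right)\right) = - 8 \left(-1 + 0\right) = \left(-8\right) \left(-1\right) = 8$)
$g{\left(-269,o{\left(p,8 \right)} \right)} B = \left(163 + 169 \left(-269\right)\right) 8 = \left(163 - 45461\right) 8 = \left(-45298\right) 8 = -362384$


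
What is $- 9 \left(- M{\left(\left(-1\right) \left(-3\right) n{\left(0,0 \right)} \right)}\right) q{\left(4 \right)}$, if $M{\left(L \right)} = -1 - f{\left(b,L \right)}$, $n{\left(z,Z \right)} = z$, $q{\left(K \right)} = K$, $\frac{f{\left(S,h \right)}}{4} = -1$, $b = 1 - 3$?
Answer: $108$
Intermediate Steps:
$b = -2$
$f{\left(S,h \right)} = -4$ ($f{\left(S,h \right)} = 4 \left(-1\right) = -4$)
$M{\left(L \right)} = 3$ ($M{\left(L \right)} = -1 - -4 = -1 + 4 = 3$)
$- 9 \left(- M{\left(\left(-1\right) \left(-3\right) n{\left(0,0 \right)} \right)}\right) q{\left(4 \right)} = - 9 \left(\left(-1\right) 3\right) 4 = \left(-9\right) \left(-3\right) 4 = 27 \cdot 4 = 108$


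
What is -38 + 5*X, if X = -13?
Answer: -103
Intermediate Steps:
-38 + 5*X = -38 + 5*(-13) = -38 - 65 = -103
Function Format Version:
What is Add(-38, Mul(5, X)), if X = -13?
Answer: -103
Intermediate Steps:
Add(-38, Mul(5, X)) = Add(-38, Mul(5, -13)) = Add(-38, -65) = -103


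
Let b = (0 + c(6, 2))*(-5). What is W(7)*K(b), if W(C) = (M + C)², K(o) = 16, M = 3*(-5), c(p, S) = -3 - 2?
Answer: 1024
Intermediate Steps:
c(p, S) = -5
M = -15
b = 25 (b = (0 - 5)*(-5) = -5*(-5) = 25)
W(C) = (-15 + C)²
W(7)*K(b) = (-15 + 7)²*16 = (-8)²*16 = 64*16 = 1024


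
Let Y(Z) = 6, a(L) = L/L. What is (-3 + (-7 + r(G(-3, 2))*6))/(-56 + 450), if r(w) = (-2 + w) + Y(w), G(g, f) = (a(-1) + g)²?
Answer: 19/197 ≈ 0.096447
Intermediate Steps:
a(L) = 1
G(g, f) = (1 + g)²
r(w) = 4 + w (r(w) = (-2 + w) + 6 = 4 + w)
(-3 + (-7 + r(G(-3, 2))*6))/(-56 + 450) = (-3 + (-7 + (4 + (1 - 3)²)*6))/(-56 + 450) = (-3 + (-7 + (4 + (-2)²)*6))/394 = (-3 + (-7 + (4 + 4)*6))*(1/394) = (-3 + (-7 + 8*6))*(1/394) = (-3 + (-7 + 48))*(1/394) = (-3 + 41)*(1/394) = 38*(1/394) = 19/197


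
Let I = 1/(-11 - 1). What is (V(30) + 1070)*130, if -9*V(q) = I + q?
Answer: 7488065/54 ≈ 1.3867e+5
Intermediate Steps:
I = -1/12 (I = 1/(-12) = -1/12 ≈ -0.083333)
V(q) = 1/108 - q/9 (V(q) = -(-1/12 + q)/9 = 1/108 - q/9)
(V(30) + 1070)*130 = ((1/108 - ⅑*30) + 1070)*130 = ((1/108 - 10/3) + 1070)*130 = (-359/108 + 1070)*130 = (115201/108)*130 = 7488065/54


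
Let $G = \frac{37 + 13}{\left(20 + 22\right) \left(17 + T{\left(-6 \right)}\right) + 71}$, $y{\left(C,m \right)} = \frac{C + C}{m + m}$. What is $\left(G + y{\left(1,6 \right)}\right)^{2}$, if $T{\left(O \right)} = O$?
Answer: $\frac{693889}{10227204} \approx 0.067847$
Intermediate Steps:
$y{\left(C,m \right)} = \frac{C}{m}$ ($y{\left(C,m \right)} = \frac{2 C}{2 m} = 2 C \frac{1}{2 m} = \frac{C}{m}$)
$G = \frac{50}{533}$ ($G = \frac{37 + 13}{\left(20 + 22\right) \left(17 - 6\right) + 71} = \frac{50}{42 \cdot 11 + 71} = \frac{50}{462 + 71} = \frac{50}{533} \approx 0.093809$)
$\left(G + y{\left(1,6 \right)}\right)^{2} = \left(\frac{50}{533} + 1 \cdot \frac{1}{6}\right)^{2} = \left(\frac{50}{533} + \frac{1}{6}\right)^{2} = \left(\frac{833}{3198}\right)^{2} = \frac{693889}{10227204}$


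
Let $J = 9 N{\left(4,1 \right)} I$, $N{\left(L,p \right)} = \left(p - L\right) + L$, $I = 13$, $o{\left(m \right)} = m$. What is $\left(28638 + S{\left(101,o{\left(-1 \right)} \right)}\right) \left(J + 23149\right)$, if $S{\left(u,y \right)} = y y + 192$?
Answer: $670782046$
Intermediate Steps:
$N{\left(L,p \right)} = p$
$S{\left(u,y \right)} = 192 + y^{2}$ ($S{\left(u,y \right)} = y^{2} + 192 = 192 + y^{2}$)
$J = 117$ ($J = 9 \cdot 1 \cdot 13 = 9 \cdot 13 = 117$)
$\left(28638 + S{\left(101,o{\left(-1 \right)} \right)}\right) \left(J + 23149\right) = \left(28638 + \left(192 + \left(-1\right)^{2}\right)\right) \left(117 + 23149\right) = \left(28638 + \left(192 + 1\right)\right) 23266 = \left(28638 + 193\right) 23266 = 28831 \cdot 23266 = 670782046$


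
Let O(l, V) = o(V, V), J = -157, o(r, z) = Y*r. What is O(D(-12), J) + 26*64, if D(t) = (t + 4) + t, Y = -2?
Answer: 1978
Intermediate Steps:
D(t) = 4 + 2*t (D(t) = (4 + t) + t = 4 + 2*t)
o(r, z) = -2*r
O(l, V) = -2*V
O(D(-12), J) + 26*64 = -2*(-157) + 26*64 = 314 + 1664 = 1978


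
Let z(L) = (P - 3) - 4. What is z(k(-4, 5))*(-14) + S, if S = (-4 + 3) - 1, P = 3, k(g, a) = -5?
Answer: 54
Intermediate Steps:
S = -2 (S = -1 - 1 = -2)
z(L) = -4 (z(L) = (3 - 3) - 4 = 0 - 4 = -4)
z(k(-4, 5))*(-14) + S = -4*(-14) - 2 = 56 - 2 = 54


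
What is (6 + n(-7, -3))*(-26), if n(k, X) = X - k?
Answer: -260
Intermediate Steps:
(6 + n(-7, -3))*(-26) = (6 + (-3 - 1*(-7)))*(-26) = (6 + (-3 + 7))*(-26) = (6 + 4)*(-26) = 10*(-26) = -260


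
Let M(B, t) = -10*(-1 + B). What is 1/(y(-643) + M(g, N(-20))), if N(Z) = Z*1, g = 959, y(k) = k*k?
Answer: 1/403869 ≈ 2.4761e-6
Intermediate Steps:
y(k) = k²
N(Z) = Z
M(B, t) = 10 - 10*B
1/(y(-643) + M(g, N(-20))) = 1/((-643)² + (10 - 10*959)) = 1/(413449 + (10 - 9590)) = 1/(413449 - 9580) = 1/403869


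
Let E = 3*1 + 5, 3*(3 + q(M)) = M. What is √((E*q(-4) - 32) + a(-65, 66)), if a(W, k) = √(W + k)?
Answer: I*√591/3 ≈ 8.1035*I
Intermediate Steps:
q(M) = -3 + M/3
E = 8 (E = 3 + 5 = 8)
√((E*q(-4) - 32) + a(-65, 66)) = √((8*(-3 + (⅓)*(-4)) - 32) + √(-65 + 66)) = √((8*(-3 - 4/3) - 32) + √1) = √((8*(-13/3) - 32) + 1) = √((-104/3 - 32) + 1) = √(-200/3 + 1) = √(-197/3) = I*√591/3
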